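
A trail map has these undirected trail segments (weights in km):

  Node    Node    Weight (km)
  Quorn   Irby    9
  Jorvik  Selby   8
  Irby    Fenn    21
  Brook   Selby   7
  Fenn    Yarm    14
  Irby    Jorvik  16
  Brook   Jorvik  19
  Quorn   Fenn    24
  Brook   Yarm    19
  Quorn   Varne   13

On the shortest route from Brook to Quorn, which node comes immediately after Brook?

Selby

Candidate routes:
Brook → Selby → Jorvik → Irby → Quorn: 7+8+16+9 = 40
Brook → Jorvik → Irby → Quorn: 19+16+9 = 44
Cheapest is Brook → Selby → Jorvik → Irby → Quorn at 40 km.
So from Brook the first move is to Selby.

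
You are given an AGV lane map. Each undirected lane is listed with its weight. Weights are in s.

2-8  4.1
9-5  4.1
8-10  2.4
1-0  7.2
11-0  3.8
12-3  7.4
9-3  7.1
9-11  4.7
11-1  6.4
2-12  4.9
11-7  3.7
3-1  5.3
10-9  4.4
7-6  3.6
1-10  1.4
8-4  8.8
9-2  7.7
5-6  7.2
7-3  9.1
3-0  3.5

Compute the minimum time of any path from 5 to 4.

Enumerating some paths:
5 - 9 - 10 - 8 - 4: 4.1+4.4+2.4+8.8 = 19.7
5 - 9 - 2 - 8 - 4: 4.1+7.7+4.1+8.8 = 24.7
The minimum is 19.7 s via 5 - 9 - 10 - 8 - 4.

19.7 s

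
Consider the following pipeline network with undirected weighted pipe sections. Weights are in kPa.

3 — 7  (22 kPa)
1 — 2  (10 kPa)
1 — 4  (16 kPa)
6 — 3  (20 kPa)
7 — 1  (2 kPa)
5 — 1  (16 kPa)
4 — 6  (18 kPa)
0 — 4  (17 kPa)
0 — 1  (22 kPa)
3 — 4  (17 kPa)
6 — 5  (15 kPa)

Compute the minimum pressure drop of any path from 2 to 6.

Running Dijkstra from 2:
2: 0
1: 10  (via 2)
7: 12  (via 1)
4: 26  (via 1)
5: 26  (via 1)
0: 32  (via 1)
3: 34  (via 7)
6: 41  (via 5)
Shortest route: 2 → 1 → 5 → 6 = 41 kPa.

41 kPa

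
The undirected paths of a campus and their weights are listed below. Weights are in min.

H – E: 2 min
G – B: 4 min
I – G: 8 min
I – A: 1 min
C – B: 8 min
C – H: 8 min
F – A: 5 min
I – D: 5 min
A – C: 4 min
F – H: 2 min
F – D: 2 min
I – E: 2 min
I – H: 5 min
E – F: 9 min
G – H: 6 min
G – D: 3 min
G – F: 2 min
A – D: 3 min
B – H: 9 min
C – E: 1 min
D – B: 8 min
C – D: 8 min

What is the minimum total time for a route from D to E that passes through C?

Shortest D→C: D–A–C = 7
Shortest C→E: C–E = 1
Total via C: 7 + 1 = 8 min.

8 min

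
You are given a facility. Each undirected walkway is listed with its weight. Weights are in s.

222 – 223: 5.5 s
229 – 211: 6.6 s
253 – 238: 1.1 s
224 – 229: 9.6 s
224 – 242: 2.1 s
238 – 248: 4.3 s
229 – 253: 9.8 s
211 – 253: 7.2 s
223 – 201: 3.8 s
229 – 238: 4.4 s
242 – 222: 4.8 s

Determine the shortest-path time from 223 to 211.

Running Dijkstra from 223:
223: 0
201: 3.8  (via 223)
222: 5.5  (via 223)
242: 10.3  (via 222)
224: 12.4  (via 242)
229: 22  (via 224)
238: 26.4  (via 229)
253: 27.5  (via 238)
211: 28.6  (via 229)
Shortest route: 223 → 222 → 242 → 224 → 229 → 211 = 28.6 s.

28.6 s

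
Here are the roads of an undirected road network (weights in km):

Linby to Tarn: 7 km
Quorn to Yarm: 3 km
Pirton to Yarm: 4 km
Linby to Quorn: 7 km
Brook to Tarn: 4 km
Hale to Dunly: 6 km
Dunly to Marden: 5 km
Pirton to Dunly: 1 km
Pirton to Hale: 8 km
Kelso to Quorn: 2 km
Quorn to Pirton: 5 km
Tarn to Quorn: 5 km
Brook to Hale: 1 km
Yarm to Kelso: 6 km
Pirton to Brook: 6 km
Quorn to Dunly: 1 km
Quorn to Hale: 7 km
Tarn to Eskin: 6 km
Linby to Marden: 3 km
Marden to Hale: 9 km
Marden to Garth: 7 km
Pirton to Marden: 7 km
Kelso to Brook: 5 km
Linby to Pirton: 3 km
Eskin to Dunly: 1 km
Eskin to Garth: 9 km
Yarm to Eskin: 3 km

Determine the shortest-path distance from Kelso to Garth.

Candidate routes:
Kelso → Quorn → Dunly → Marden → Garth: 2+1+5+7 = 15
Kelso → Quorn → Dunly → Pirton → Linby → Marden → Garth: 2+1+1+3+3+7 = 17
Kelso → Quorn → Dunly → Eskin → Garth: 2+1+1+9 = 13
Kelso → Quorn → Yarm → Eskin → Garth: 2+3+3+9 = 17
The minimum is 13 km via Kelso → Quorn → Dunly → Eskin → Garth.

13 km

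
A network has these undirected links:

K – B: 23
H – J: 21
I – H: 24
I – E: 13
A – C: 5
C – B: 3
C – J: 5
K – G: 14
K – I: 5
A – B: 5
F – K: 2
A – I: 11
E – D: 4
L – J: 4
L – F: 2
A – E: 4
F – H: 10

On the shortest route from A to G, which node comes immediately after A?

Candidate routes:
A–C–J–L–F–K–G: 5+5+4+2+2+14 = 32
A–B–C–J–L–F–K–G: 5+3+5+4+2+2+14 = 35
A–I–K–G: 11+5+14 = 30
Cheapest is A–I–K–G at 30.
So from A the first move is to I.

I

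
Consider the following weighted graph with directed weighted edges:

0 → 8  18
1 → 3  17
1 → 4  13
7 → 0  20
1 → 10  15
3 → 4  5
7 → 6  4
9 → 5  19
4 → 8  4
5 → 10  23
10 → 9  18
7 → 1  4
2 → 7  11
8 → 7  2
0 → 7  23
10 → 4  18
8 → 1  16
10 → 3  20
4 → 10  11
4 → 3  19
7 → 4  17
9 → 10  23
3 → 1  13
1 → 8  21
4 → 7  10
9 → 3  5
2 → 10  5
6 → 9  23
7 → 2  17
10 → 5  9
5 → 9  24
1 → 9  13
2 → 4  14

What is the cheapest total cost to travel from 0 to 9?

37

Candidate routes:
0 → 7 → 1 → 9: 23+4+13 = 40
0 → 8 → 7 → 1 → 9: 18+2+4+13 = 37
0 → 8 → 7 → 6 → 9: 18+2+4+23 = 47
0 → 8 → 1 → 9: 18+16+13 = 47
Cheapest is 0 → 8 → 7 → 1 → 9 at 37.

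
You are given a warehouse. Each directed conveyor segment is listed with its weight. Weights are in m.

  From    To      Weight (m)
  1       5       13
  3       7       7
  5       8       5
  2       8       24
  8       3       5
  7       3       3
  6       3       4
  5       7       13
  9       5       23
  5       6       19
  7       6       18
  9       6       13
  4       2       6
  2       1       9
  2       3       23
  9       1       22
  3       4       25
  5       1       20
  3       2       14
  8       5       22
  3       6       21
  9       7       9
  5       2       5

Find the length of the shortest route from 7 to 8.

Compare a few routes:
7–3–2–1–5–8: 3+14+9+13+5 = 44
7–3–2–8: 3+14+24 = 41
The minimum is 41 m via 7–3–2–8.

41 m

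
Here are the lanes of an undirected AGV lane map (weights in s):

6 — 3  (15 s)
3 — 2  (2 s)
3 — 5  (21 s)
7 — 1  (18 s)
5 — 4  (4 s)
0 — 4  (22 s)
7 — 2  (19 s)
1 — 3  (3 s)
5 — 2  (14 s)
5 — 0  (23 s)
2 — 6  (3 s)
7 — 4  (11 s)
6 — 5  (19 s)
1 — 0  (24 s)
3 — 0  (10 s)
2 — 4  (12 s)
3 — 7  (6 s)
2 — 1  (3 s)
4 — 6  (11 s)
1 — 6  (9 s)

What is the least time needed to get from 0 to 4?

Compare a few routes:
0 - 3 - 2 - 4: 10+2+12 = 24
0 - 5 - 4: 23+4 = 27
0 - 4: 22 = 22
0 - 3 - 2 - 6 - 4: 10+2+3+11 = 26
The minimum is 22 s via 0 - 4.

22 s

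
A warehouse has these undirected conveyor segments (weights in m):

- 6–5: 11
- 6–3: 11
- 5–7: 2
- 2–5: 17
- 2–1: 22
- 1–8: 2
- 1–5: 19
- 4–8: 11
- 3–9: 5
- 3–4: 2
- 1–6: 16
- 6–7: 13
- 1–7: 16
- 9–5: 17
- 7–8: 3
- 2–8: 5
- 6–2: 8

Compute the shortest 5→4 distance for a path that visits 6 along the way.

24 m

Shortest 5→6: 5 → 6 = 11
Best 6 to 4: 6 → 3 → 4 costing 13
Total via 6: 11 + 13 = 24 m.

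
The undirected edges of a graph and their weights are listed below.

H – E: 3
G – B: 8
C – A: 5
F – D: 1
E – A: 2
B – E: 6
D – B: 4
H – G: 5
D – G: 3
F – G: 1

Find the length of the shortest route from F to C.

Enumerating some paths:
F–G–H–E–A–C: 1+5+3+2+5 = 16
F–D–B–E–A–C: 1+4+6+2+5 = 18
The minimum is 16 via F–G–H–E–A–C.

16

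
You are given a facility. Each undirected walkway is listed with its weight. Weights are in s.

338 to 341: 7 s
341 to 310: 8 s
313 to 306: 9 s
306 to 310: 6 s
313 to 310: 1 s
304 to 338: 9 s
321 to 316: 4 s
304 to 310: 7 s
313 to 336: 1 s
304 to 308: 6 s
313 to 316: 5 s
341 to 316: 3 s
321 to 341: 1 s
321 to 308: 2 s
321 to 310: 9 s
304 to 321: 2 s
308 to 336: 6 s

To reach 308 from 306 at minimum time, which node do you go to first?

310

Compare a few routes:
306 - 313 - 336 - 308: 9+1+6 = 16
306 - 310 - 304 - 321 - 308: 6+7+2+2 = 17
306 - 310 - 313 - 336 - 308: 6+1+1+6 = 14
306 - 310 - 321 - 308: 6+9+2 = 17
Cheapest is 306 - 310 - 313 - 336 - 308 at 14 s.
So from 306 the first move is to 310.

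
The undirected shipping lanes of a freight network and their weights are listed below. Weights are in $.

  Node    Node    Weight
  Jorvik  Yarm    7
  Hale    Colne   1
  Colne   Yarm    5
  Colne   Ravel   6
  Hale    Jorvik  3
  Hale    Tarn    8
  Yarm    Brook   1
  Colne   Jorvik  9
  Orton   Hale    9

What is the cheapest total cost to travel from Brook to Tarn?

Enumerating some paths:
Brook–Yarm–Jorvik–Hale–Tarn: 1+7+3+8 = 19
Brook–Yarm–Colne–Hale–Tarn: 1+5+1+8 = 15
Cheapest is Brook–Yarm–Colne–Hale–Tarn at $15.

$15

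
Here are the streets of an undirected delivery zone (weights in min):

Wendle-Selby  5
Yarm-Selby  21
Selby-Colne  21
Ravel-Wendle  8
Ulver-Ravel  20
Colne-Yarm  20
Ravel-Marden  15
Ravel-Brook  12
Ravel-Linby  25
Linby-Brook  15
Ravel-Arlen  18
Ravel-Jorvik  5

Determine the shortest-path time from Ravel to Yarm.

Running Dijkstra from Ravel:
Ravel: 0
Jorvik: 5  (via Ravel)
Wendle: 8  (via Ravel)
Brook: 12  (via Ravel)
Selby: 13  (via Wendle)
Marden: 15  (via Ravel)
Arlen: 18  (via Ravel)
Ulver: 20  (via Ravel)
Linby: 25  (via Ravel)
Yarm: 34  (via Selby)
Shortest route: Ravel → Wendle → Selby → Yarm = 34 min.

34 min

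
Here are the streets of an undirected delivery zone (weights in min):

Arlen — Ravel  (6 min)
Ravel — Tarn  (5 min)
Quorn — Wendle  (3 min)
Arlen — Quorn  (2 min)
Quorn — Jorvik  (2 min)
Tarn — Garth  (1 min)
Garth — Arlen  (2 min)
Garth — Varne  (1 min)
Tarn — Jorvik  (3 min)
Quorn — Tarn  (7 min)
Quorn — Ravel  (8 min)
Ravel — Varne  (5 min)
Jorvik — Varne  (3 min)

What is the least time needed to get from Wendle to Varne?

8 min

Shortest distances from Wendle:
Wendle: 0
Quorn: 3  (via Wendle)
Arlen: 5  (via Quorn)
Jorvik: 5  (via Quorn)
Garth: 7  (via Arlen)
Varne: 8  (via Jorvik)
Shortest route: Wendle–Quorn–Jorvik–Varne = 8 min.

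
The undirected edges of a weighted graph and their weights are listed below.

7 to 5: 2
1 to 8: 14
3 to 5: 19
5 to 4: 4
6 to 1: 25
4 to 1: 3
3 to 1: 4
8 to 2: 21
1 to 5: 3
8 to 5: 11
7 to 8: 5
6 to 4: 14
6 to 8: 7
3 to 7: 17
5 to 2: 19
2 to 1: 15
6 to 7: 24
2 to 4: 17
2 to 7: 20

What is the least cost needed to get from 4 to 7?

Enumerating some paths:
4–5–7: 4+2 = 6
4–1–5–7: 3+3+2 = 8
The minimum is 6 via 4–5–7.

6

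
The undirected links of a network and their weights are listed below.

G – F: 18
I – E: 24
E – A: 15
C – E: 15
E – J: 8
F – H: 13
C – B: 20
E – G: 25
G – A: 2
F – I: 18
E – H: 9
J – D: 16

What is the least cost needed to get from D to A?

39

Enumerating some paths:
D - J - E - G - A: 16+8+25+2 = 51
D - J - E - H - F - G - A: 16+8+9+13+18+2 = 66
D - J - E - A: 16+8+15 = 39
D - J - E - I - F - G - A: 16+8+24+18+18+2 = 86
The minimum is 39 via D - J - E - A.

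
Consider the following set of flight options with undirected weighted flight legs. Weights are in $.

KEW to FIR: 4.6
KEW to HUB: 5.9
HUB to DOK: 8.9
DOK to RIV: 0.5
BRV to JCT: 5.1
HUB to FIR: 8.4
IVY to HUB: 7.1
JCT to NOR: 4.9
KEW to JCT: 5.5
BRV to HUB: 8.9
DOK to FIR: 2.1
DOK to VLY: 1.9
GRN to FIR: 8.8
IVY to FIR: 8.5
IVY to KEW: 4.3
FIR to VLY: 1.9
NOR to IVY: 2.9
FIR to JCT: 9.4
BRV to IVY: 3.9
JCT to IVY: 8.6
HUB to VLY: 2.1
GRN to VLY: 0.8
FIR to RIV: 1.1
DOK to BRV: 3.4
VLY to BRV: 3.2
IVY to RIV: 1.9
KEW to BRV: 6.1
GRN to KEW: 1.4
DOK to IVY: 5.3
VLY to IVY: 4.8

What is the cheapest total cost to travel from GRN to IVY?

$5.1

Running Dijkstra from GRN:
GRN: 0
VLY: 0.8  (via GRN)
KEW: 1.4  (via GRN)
FIR: 2.7  (via VLY)
DOK: 2.7  (via VLY)
HUB: 2.9  (via VLY)
RIV: 3.2  (via DOK)
BRV: 4  (via VLY)
IVY: 5.1  (via RIV)
Shortest route: GRN–VLY–DOK–RIV–IVY = $5.1.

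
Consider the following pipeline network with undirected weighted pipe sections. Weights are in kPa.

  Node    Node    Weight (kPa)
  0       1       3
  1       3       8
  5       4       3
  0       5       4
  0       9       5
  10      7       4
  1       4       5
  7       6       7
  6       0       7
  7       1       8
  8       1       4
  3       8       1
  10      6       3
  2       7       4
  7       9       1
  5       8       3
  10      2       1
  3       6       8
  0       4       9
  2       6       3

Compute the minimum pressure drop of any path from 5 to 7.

Settle nodes by increasing distance from 5:
5: 0
4: 3  (via 5)
8: 3  (via 5)
0: 4  (via 5)
3: 4  (via 8)
1: 7  (via 8)
9: 9  (via 0)
7: 10  (via 9)
Shortest route: 5 → 0 → 9 → 7 = 10 kPa.

10 kPa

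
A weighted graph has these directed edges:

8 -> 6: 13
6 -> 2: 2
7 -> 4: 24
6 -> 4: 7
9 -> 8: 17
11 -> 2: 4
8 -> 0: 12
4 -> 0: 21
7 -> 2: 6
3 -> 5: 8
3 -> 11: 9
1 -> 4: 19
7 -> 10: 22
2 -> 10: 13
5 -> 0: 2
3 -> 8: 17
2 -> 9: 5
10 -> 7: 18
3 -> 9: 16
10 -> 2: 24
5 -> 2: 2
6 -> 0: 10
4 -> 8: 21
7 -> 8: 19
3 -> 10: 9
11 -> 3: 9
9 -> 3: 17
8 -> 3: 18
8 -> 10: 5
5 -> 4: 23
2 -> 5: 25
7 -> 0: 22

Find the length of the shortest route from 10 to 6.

Shortest distances from 10:
10: 0
7: 18  (via 10)
2: 24  (via 10)
9: 29  (via 2)
8: 37  (via 7)
0: 40  (via 7)
4: 42  (via 7)
3: 46  (via 9)
5: 49  (via 2)
6: 50  (via 8)
Shortest route: 10 → 7 → 8 → 6 = 50.

50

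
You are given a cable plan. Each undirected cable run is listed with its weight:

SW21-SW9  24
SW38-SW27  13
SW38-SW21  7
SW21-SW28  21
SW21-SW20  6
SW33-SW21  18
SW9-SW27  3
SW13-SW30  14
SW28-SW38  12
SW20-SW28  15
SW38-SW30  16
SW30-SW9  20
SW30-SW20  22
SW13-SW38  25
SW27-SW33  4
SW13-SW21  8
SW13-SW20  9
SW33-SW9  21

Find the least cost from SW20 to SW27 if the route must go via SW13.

37

Best SW20 to SW13: SW20 → SW13 costing 9
Shortest SW13→SW27: SW13 → SW21 → SW38 → SW27 = 28
Total via SW13: 9 + 28 = 37.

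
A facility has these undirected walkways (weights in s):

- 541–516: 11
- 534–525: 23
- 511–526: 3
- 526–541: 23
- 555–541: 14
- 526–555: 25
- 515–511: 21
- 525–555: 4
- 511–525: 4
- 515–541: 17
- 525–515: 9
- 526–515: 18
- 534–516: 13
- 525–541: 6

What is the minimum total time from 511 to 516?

21 s

Compare a few routes:
511 → 525 → 541 → 516: 4+6+11 = 21
511 → 525 → 555 → 541 → 516: 4+4+14+11 = 33
Cheapest is 511 → 525 → 541 → 516 at 21 s.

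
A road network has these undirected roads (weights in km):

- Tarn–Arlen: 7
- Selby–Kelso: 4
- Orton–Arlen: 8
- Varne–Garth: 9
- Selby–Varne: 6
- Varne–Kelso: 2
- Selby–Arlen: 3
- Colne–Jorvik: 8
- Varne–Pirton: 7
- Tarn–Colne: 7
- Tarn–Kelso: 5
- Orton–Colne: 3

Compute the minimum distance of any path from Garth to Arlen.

Shortest distances from Garth:
Garth: 0
Varne: 9  (via Garth)
Kelso: 11  (via Varne)
Selby: 15  (via Varne)
Tarn: 16  (via Kelso)
Pirton: 16  (via Varne)
Arlen: 18  (via Selby)
Shortest route: Garth–Varne–Selby–Arlen = 18 km.

18 km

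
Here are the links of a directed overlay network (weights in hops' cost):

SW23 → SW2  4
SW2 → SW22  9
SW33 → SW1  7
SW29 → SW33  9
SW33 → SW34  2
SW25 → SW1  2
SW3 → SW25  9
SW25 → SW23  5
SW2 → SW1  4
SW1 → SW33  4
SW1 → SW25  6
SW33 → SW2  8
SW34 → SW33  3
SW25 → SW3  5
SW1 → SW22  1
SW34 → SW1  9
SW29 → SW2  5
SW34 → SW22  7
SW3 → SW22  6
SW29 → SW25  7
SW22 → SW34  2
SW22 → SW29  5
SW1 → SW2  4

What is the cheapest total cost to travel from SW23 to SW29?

Compare a few routes:
SW23 → SW2 → SW1 → SW33 → SW34 → SW22 → SW29: 4+4+4+2+7+5 = 26
SW23 → SW2 → SW1 → SW22 → SW29: 4+4+1+5 = 14
SW23 → SW2 → SW22 → SW29: 4+9+5 = 18
The minimum is 14 hops' cost via SW23 → SW2 → SW1 → SW22 → SW29.

14 hops' cost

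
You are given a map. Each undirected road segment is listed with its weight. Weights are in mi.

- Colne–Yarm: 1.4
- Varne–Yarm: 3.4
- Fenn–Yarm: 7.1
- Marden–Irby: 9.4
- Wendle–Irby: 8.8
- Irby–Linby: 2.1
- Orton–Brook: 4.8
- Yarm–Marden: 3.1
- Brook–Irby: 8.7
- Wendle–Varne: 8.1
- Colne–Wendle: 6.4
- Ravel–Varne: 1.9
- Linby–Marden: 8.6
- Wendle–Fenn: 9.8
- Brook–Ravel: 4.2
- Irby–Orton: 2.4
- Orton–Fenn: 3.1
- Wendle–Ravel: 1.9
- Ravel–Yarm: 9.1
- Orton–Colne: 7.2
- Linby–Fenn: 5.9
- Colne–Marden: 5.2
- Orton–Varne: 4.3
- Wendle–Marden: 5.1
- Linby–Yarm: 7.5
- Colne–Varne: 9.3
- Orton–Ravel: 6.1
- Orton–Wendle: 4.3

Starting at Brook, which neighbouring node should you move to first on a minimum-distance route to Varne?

Compare a few routes:
Brook - Orton - Varne: 4.8+4.3 = 9.1
Brook - Orton - Ravel - Varne: 4.8+6.1+1.9 = 12.8
Brook - Ravel - Varne: 4.2+1.9 = 6.1
The minimum is 6.1 mi via Brook - Ravel - Varne.
So from Brook the first move is to Ravel.

Ravel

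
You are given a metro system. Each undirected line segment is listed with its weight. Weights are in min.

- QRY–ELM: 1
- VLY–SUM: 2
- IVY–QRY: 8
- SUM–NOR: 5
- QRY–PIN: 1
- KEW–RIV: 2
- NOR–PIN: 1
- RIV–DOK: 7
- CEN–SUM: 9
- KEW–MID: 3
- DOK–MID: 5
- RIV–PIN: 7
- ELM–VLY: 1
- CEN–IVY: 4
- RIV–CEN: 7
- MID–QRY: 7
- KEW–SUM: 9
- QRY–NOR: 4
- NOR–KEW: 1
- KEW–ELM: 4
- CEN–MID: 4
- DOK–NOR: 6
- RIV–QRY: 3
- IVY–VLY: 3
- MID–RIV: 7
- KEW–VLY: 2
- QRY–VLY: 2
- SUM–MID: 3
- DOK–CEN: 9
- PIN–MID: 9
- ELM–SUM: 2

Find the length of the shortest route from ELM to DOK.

Shortest distances from ELM:
ELM: 0
VLY: 1  (via ELM)
QRY: 1  (via ELM)
SUM: 2  (via ELM)
PIN: 2  (via QRY)
NOR: 3  (via PIN)
KEW: 3  (via VLY)
IVY: 4  (via VLY)
RIV: 4  (via QRY)
MID: 5  (via SUM)
CEN: 8  (via IVY)
DOK: 9  (via NOR)
Shortest route: ELM–QRY–PIN–NOR–DOK = 9 min.

9 min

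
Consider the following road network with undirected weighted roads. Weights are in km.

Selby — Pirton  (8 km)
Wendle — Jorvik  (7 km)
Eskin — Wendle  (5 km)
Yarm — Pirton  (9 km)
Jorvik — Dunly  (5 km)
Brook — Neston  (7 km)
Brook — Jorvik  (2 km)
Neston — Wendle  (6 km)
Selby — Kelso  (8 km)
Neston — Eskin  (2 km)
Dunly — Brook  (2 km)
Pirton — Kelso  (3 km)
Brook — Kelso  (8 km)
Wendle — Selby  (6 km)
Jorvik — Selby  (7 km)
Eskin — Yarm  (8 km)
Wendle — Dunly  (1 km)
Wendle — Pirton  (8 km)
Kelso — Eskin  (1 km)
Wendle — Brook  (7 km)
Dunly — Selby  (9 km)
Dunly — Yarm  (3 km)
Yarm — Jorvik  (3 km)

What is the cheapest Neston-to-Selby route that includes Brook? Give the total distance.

16 km

Shortest Neston→Brook: Neston–Brook = 7
Shortest Brook→Selby: Brook–Jorvik–Selby = 9
Total via Brook: 7 + 9 = 16 km.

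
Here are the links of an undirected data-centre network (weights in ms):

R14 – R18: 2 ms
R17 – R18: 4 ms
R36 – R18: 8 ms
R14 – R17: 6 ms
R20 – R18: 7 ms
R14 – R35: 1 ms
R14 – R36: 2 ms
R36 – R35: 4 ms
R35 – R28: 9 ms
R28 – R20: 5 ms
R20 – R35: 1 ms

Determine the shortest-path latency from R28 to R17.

13 ms

Enumerating some paths:
R28 → R35 → R14 → R17: 9+1+6 = 16
R28 → R20 → R35 → R14 → R17: 5+1+1+6 = 13
R28 → R35 → R14 → R18 → R17: 9+1+2+4 = 16
The minimum is 13 ms via R28 → R20 → R35 → R14 → R17.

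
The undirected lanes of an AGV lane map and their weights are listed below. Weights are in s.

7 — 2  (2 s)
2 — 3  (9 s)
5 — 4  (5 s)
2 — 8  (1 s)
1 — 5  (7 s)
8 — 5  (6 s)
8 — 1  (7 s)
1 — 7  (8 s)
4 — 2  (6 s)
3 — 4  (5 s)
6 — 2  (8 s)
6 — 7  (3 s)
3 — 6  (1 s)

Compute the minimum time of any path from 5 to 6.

11 s

Compare a few routes:
5 → 4 → 3 → 6: 5+5+1 = 11
5 → 8 → 2 → 6: 6+1+8 = 15
5 → 8 → 2 → 7 → 6: 6+1+2+3 = 12
5 → 4 → 2 → 7 → 6: 5+6+2+3 = 16
Cheapest is 5 → 4 → 3 → 6 at 11 s.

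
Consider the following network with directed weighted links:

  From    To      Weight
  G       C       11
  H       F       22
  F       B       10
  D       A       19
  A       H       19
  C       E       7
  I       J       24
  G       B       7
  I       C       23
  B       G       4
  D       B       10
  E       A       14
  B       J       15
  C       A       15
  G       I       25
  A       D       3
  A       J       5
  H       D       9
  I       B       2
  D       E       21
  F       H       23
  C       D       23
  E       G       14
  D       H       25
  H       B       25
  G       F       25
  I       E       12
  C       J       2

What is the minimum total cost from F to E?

32

Candidate routes:
F → H → D → E: 23+9+21 = 53
F → B → G → I → E: 10+4+25+12 = 51
F → B → G → C → E: 10+4+11+7 = 32
Cheapest is F → B → G → C → E at 32.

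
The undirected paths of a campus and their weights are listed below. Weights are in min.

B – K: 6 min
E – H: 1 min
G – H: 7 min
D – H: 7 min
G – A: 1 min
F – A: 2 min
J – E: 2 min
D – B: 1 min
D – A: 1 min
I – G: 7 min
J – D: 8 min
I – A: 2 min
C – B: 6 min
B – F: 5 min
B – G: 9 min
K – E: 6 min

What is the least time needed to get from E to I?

Settle nodes by increasing distance from E:
E: 0
H: 1  (via E)
J: 2  (via E)
K: 6  (via E)
D: 8  (via H)
G: 8  (via H)
A: 9  (via D)
B: 9  (via D)
F: 11  (via A)
I: 11  (via A)
Shortest route: E → H → D → A → I = 11 min.

11 min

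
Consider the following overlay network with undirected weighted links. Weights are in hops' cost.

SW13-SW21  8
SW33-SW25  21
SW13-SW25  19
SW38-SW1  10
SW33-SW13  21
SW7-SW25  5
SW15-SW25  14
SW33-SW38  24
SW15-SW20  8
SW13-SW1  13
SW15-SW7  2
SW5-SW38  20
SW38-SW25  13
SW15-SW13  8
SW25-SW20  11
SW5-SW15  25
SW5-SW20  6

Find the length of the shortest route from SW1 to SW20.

Candidate routes:
SW1 - SW38 - SW25 - SW20: 10+13+11 = 34
SW1 - SW13 - SW15 - SW20: 13+8+8 = 29
The minimum is 29 hops' cost via SW1 - SW13 - SW15 - SW20.

29 hops' cost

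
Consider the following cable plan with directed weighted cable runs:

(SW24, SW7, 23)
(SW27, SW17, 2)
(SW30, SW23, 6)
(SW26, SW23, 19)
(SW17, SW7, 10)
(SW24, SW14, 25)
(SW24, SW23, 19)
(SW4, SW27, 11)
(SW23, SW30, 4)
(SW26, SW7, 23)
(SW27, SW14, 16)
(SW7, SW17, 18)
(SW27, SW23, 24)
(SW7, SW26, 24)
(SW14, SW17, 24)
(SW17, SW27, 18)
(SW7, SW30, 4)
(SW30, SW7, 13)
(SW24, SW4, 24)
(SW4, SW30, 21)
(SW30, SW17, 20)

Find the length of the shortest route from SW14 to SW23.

44

Candidate routes:
SW14 - SW17 - SW7 - SW30 - SW23: 24+10+4+6 = 44
SW14 - SW17 - SW27 - SW23: 24+18+24 = 66
SW14 - SW17 - SW7 - SW26 - SW23: 24+10+24+19 = 77
Cheapest is SW14 - SW17 - SW7 - SW30 - SW23 at 44.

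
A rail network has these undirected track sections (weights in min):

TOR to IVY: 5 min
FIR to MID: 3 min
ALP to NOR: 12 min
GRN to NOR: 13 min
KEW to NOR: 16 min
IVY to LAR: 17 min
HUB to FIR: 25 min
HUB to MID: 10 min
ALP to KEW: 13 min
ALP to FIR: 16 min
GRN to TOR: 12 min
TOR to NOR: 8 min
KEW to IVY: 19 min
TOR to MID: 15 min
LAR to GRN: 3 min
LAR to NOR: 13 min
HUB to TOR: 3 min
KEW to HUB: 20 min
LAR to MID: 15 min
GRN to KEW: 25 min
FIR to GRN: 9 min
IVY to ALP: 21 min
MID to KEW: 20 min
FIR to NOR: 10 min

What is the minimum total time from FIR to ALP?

16 min

Candidate routes:
FIR → NOR → ALP: 10+12 = 22
FIR → ALP: 16 = 16
The minimum is 16 min via FIR → ALP.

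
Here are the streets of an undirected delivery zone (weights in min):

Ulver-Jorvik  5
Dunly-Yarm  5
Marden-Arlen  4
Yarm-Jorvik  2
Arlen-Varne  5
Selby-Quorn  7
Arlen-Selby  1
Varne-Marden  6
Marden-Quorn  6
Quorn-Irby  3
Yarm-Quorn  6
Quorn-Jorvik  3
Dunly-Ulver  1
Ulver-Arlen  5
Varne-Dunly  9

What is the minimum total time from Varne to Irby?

Enumerating some paths:
Varne–Arlen–Selby–Quorn–Irby: 5+1+7+3 = 16
Varne–Marden–Quorn–Irby: 6+6+3 = 15
Cheapest is Varne–Marden–Quorn–Irby at 15 min.

15 min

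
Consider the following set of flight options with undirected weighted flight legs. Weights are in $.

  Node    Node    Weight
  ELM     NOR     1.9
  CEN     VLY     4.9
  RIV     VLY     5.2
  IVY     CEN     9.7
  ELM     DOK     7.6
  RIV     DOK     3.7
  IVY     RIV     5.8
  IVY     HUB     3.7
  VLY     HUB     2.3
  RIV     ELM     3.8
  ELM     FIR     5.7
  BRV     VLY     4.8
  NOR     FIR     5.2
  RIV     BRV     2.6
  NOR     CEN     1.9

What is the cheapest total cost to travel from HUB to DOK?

Candidate routes:
HUB–VLY–RIV–DOK: 2.3+5.2+3.7 = 11.2
HUB–IVY–RIV–DOK: 3.7+5.8+3.7 = 13.2
HUB–VLY–CEN–NOR–ELM–RIV–DOK: 2.3+4.9+1.9+1.9+3.8+3.7 = 18.5
HUB–VLY–BRV–RIV–DOK: 2.3+4.8+2.6+3.7 = 13.4
Cheapest is HUB–VLY–RIV–DOK at $11.2.

$11.2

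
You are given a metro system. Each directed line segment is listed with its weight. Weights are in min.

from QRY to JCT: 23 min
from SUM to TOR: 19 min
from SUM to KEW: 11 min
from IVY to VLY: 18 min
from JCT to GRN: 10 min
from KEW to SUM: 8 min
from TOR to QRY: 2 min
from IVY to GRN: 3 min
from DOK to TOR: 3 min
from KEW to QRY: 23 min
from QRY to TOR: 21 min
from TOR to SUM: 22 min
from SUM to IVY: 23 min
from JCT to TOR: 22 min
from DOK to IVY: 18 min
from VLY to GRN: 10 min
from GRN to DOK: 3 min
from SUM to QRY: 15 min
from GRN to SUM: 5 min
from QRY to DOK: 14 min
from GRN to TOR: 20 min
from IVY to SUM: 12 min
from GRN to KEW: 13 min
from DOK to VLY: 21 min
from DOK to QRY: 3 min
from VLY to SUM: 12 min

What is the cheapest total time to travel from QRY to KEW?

46 min

Shortest distances from QRY:
QRY: 0
DOK: 14  (via QRY)
TOR: 17  (via DOK)
JCT: 23  (via QRY)
IVY: 32  (via DOK)
GRN: 33  (via JCT)
VLY: 35  (via DOK)
SUM: 38  (via GRN)
KEW: 46  (via GRN)
Shortest route: QRY → JCT → GRN → KEW = 46 min.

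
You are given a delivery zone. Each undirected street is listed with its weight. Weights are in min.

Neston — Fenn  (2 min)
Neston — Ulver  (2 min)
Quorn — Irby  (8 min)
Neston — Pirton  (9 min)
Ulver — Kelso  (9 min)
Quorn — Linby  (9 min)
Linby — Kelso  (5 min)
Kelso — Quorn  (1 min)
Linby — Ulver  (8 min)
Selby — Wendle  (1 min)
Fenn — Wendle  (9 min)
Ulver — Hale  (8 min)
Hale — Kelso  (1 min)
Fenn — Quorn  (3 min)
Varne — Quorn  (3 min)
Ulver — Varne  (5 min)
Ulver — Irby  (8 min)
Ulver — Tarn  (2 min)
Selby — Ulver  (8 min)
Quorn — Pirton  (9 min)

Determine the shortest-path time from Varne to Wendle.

14 min

Enumerating some paths:
Varne - Quorn - Fenn - Wendle: 3+3+9 = 15
Varne - Ulver - Neston - Fenn - Wendle: 5+2+2+9 = 18
Varne - Ulver - Selby - Wendle: 5+8+1 = 14
Cheapest is Varne - Ulver - Selby - Wendle at 14 min.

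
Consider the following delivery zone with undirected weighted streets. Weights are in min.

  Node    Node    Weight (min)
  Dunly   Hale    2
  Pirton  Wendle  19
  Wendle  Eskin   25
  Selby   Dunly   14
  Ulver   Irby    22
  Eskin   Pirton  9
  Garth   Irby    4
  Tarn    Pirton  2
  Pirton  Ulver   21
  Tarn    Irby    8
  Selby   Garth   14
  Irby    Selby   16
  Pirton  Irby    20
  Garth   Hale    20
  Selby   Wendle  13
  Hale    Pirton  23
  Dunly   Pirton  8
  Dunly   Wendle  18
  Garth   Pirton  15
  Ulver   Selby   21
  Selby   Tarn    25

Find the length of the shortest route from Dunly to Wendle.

18 min

Candidate routes:
Dunly - Pirton - Wendle: 8+19 = 27
Dunly - Wendle: 18 = 18
The minimum is 18 min via Dunly - Wendle.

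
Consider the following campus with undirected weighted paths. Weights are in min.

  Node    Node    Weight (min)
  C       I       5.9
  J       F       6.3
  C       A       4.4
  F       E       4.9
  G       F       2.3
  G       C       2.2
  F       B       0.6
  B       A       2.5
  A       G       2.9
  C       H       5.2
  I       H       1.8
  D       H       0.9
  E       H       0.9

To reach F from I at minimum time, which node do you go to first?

H

Enumerating some paths:
I - H - E - F: 1.8+0.9+4.9 = 7.6
I - H - C - G - F: 1.8+5.2+2.2+2.3 = 11.5
I - C - A - B - F: 5.9+4.4+2.5+0.6 = 13.4
I - C - G - F: 5.9+2.2+2.3 = 10.4
The minimum is 7.6 min via I - H - E - F.
So from I the first move is to H.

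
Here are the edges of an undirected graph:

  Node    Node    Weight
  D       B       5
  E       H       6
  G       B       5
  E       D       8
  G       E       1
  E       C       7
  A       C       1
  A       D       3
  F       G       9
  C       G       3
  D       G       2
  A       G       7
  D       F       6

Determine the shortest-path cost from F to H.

15

Shortest distances from F:
F: 0
D: 6  (via F)
G: 8  (via D)
A: 9  (via D)
E: 9  (via G)
C: 10  (via A)
B: 11  (via D)
H: 15  (via E)
Shortest route: F → D → G → E → H = 15.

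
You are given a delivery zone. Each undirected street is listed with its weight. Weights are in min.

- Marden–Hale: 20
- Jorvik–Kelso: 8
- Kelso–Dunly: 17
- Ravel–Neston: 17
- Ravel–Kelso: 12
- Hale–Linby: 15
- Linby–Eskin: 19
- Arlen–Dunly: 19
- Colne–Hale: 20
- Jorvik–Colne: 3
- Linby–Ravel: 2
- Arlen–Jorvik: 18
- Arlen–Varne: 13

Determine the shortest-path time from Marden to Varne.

Compare a few routes:
Marden → Hale → Colne → Jorvik → Kelso → Dunly → Arlen → Varne: 20+20+3+8+17+19+13 = 100
Marden → Hale → Colne → Jorvik → Arlen → Varne: 20+20+3+18+13 = 74
Marden → Hale → Linby → Ravel → Kelso → Dunly → Arlen → Varne: 20+15+2+12+17+19+13 = 98
Marden → Hale → Linby → Ravel → Kelso → Jorvik → Arlen → Varne: 20+15+2+12+8+18+13 = 88
Cheapest is Marden → Hale → Colne → Jorvik → Arlen → Varne at 74 min.

74 min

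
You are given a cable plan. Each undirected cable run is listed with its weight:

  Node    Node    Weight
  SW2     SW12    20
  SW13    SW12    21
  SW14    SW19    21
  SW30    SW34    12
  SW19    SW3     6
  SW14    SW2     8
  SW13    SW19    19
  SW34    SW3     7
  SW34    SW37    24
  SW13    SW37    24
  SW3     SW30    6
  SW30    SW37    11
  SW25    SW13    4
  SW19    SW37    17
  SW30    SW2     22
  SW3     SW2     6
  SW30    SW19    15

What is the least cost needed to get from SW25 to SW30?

35

Shortest distances from SW25:
SW25: 0
SW13: 4  (via SW25)
SW19: 23  (via SW13)
SW12: 25  (via SW13)
SW37: 28  (via SW13)
SW3: 29  (via SW19)
SW30: 35  (via SW3)
Shortest route: SW25 → SW13 → SW19 → SW3 → SW30 = 35.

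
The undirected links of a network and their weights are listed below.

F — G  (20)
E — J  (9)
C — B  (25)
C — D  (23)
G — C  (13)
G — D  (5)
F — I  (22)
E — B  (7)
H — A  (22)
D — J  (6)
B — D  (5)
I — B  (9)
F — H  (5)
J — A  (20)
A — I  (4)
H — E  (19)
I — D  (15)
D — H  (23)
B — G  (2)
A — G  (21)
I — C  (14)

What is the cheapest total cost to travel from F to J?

31

Candidate routes:
F - H - E - J: 5+19+9 = 33
F - G - D - J: 20+5+6 = 31
F - G - B - D - J: 20+2+5+6 = 33
Cheapest is F - G - D - J at 31.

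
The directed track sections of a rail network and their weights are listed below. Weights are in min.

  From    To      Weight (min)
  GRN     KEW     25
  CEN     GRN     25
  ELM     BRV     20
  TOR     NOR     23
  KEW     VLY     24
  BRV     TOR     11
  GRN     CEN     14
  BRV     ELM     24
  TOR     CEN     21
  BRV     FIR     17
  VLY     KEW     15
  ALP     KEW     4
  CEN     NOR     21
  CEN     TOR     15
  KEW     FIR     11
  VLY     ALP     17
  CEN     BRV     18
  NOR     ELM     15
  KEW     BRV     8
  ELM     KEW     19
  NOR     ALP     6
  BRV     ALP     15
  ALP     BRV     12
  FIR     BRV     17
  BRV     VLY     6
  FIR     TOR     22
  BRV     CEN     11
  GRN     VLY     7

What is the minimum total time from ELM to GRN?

Enumerating some paths:
ELM - BRV - CEN - GRN: 20+11+25 = 56
ELM - KEW - FIR - BRV - CEN - GRN: 19+11+17+11+25 = 83
ELM - KEW - BRV - CEN - GRN: 19+8+11+25 = 63
ELM - BRV - TOR - CEN - GRN: 20+11+21+25 = 77
Cheapest is ELM - BRV - CEN - GRN at 56 min.

56 min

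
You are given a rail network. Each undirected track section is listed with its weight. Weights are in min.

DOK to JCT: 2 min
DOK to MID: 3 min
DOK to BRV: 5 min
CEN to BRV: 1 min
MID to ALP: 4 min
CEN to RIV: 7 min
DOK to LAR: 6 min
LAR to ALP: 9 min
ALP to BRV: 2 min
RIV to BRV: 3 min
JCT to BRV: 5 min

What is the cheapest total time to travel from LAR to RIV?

Candidate routes:
LAR - DOK - BRV - RIV: 6+5+3 = 14
LAR - DOK - JCT - BRV - RIV: 6+2+5+3 = 16
Cheapest is LAR - DOK - BRV - RIV at 14 min.

14 min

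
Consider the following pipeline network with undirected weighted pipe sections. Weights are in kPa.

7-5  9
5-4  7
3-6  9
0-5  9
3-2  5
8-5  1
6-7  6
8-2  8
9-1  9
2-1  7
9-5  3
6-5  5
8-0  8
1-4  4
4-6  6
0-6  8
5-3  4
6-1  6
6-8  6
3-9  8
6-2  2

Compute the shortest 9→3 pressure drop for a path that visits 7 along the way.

25 kPa

Shortest 9→7: 9–5–7 = 12
Best 7 to 3: 7–6–2–3 costing 13
Total via 7: 12 + 13 = 25 kPa.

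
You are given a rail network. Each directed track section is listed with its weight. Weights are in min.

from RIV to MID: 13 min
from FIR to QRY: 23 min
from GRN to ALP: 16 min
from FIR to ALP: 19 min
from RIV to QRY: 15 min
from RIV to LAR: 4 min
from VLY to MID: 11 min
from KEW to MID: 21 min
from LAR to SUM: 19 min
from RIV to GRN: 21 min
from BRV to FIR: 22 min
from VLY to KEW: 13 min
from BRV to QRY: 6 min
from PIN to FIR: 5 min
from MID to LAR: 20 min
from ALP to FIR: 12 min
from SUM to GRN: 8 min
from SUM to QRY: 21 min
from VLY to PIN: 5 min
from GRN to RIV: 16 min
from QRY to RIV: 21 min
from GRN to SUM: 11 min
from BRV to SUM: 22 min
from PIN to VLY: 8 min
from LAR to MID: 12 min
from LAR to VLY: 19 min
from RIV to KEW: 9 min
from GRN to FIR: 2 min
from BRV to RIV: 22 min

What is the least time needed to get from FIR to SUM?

Settle nodes by increasing distance from FIR:
FIR: 0
ALP: 19  (via FIR)
QRY: 23  (via FIR)
RIV: 44  (via QRY)
LAR: 48  (via RIV)
KEW: 53  (via RIV)
MID: 57  (via RIV)
GRN: 65  (via RIV)
SUM: 67  (via LAR)
Shortest route: FIR → QRY → RIV → LAR → SUM = 67 min.

67 min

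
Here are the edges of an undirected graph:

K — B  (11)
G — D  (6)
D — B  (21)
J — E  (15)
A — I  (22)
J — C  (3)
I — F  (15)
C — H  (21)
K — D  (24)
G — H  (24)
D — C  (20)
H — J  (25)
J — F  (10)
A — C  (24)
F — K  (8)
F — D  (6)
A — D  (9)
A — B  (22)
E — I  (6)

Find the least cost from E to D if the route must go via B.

61

Best E to B: E → I → F → K → B costing 40
Best B to D: B → D costing 21
Total via B: 40 + 21 = 61.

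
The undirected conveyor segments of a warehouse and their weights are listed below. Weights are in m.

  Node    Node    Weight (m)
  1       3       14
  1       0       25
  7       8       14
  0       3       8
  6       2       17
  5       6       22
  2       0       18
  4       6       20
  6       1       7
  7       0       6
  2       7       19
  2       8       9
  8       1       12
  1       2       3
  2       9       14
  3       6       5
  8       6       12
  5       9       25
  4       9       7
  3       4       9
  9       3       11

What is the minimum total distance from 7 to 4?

23 m

Shortest distances from 7:
7: 0
0: 6  (via 7)
3: 14  (via 0)
8: 14  (via 7)
2: 19  (via 7)
6: 19  (via 3)
1: 22  (via 2)
4: 23  (via 3)
Shortest route: 7–0–3–4 = 23 m.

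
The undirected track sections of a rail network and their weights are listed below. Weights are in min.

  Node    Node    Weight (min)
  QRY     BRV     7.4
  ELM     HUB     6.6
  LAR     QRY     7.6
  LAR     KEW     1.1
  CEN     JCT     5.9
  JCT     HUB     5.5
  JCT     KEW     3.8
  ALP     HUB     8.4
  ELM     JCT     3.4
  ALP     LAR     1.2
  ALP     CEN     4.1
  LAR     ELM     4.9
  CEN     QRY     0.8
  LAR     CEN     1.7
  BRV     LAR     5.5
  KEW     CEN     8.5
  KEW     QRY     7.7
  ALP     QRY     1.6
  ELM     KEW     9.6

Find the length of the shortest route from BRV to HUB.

Enumerating some paths:
BRV–LAR–KEW–JCT–HUB: 5.5+1.1+3.8+5.5 = 15.9
BRV–LAR–ALP–HUB: 5.5+1.2+8.4 = 15.1
BRV–LAR–ELM–HUB: 5.5+4.9+6.6 = 17
The minimum is 15.1 min via BRV–LAR–ALP–HUB.

15.1 min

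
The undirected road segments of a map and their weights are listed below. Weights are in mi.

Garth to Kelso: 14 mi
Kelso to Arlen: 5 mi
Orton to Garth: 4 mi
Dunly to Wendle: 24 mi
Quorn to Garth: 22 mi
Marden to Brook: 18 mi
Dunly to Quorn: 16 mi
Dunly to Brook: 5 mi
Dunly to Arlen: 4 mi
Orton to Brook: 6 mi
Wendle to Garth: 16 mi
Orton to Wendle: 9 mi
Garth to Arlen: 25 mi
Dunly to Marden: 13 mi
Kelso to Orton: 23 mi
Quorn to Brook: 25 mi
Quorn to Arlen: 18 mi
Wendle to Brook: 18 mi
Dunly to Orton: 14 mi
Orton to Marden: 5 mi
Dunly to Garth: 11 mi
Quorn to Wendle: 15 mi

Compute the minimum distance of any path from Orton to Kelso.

Shortest distances from Orton:
Orton: 0
Garth: 4  (via Orton)
Marden: 5  (via Orton)
Brook: 6  (via Orton)
Wendle: 9  (via Orton)
Dunly: 11  (via Brook)
Arlen: 15  (via Dunly)
Kelso: 18  (via Garth)
Shortest route: Orton → Garth → Kelso = 18 mi.

18 mi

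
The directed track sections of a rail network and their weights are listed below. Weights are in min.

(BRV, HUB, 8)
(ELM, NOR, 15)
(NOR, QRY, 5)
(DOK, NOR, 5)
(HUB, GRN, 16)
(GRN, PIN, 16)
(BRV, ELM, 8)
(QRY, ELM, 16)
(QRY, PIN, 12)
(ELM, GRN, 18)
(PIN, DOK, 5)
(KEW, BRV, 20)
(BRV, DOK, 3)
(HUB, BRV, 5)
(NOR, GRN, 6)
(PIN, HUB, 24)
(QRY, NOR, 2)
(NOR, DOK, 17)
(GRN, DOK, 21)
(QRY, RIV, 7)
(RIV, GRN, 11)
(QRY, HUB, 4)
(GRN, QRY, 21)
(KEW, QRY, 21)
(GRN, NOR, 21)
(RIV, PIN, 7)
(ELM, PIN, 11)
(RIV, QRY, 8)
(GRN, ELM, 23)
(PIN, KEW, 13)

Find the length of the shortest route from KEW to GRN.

Running Dijkstra from KEW:
KEW: 0
BRV: 20  (via KEW)
QRY: 21  (via KEW)
DOK: 23  (via BRV)
NOR: 23  (via QRY)
HUB: 25  (via QRY)
RIV: 28  (via QRY)
ELM: 28  (via BRV)
GRN: 29  (via NOR)
Shortest route: KEW → QRY → NOR → GRN = 29 min.

29 min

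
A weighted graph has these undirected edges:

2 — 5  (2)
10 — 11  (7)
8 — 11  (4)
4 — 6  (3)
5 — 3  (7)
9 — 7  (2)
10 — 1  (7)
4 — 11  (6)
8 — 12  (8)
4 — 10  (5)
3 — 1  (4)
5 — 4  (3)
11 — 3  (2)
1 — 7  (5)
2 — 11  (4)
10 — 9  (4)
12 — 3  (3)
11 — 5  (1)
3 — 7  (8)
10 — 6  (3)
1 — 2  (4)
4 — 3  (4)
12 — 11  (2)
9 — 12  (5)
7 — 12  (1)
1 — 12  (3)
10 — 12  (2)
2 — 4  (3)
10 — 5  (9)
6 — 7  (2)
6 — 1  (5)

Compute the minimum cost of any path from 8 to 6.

9

Candidate routes:
8 - 12 - 7 - 6: 8+1+2 = 11
8 - 11 - 12 - 7 - 6: 4+2+1+2 = 9
8 - 11 - 12 - 10 - 6: 4+2+2+3 = 11
Cheapest is 8 - 11 - 12 - 7 - 6 at 9.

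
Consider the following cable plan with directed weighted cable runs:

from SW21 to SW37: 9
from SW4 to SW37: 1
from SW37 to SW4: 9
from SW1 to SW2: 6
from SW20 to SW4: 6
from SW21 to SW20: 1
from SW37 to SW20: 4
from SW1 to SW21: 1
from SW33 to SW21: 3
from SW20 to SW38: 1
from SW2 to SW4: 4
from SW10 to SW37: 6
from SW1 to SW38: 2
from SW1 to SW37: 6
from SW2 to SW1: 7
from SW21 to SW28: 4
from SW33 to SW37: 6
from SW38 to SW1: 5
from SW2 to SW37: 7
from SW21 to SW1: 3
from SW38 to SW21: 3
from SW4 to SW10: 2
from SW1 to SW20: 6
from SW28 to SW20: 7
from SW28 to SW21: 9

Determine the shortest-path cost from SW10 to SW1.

16

Settle nodes by increasing distance from SW10:
SW10: 0
SW37: 6  (via SW10)
SW20: 10  (via SW37)
SW38: 11  (via SW20)
SW21: 14  (via SW38)
SW4: 15  (via SW37)
SW1: 16  (via SW38)
Shortest route: SW10–SW37–SW20–SW38–SW1 = 16.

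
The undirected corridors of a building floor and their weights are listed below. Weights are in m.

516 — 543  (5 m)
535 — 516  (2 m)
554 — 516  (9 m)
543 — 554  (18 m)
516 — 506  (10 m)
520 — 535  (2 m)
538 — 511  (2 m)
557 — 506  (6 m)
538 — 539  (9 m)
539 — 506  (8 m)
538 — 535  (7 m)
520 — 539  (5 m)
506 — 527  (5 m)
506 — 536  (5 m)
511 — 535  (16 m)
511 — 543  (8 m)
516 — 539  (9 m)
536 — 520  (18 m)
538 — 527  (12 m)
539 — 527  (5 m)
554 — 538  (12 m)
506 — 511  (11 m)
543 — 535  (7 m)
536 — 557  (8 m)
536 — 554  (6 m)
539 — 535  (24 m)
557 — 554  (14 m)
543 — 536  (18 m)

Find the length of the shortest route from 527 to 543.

Shortest distances from 527:
527: 0
506: 5  (via 527)
539: 5  (via 527)
520: 10  (via 539)
536: 10  (via 506)
557: 11  (via 506)
538: 12  (via 527)
535: 12  (via 520)
511: 14  (via 538)
516: 14  (via 539)
554: 16  (via 536)
543: 19  (via 535)
Shortest route: 527–539–520–535–543 = 19 m.

19 m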